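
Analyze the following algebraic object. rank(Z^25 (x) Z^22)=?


rank(M(x)N) = rank(M)*rank(N)
25*22 = 550


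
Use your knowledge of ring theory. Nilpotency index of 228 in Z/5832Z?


228^k mod 5832:
k=1: 228
k=2: 5328
k=3: 1728
k=4: 3240
k=5: 3888
k=6: 0
First zero at k = 6


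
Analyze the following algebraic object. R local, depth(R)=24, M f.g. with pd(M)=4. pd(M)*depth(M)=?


pd+depth=24
depth=24-4=20
pd*depth=4*20=80


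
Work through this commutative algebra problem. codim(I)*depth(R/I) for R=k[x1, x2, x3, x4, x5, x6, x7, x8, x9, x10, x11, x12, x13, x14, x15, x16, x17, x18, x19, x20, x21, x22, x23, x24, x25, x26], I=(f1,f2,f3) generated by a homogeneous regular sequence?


codim=3, depth=dim(R/I)=26-3=23
Product=3*23=69


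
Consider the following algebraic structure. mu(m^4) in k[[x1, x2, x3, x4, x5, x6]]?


C(n+d-1,d)=C(9,4)=126


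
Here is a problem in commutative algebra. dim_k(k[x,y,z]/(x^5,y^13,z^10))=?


Basis: x^iy^jz^k, i<5,j<13,k<10
5*13*10=650


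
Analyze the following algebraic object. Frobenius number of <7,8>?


gcd(7,8)=1 => F=ab-a-b=7*8-7-8=56-15=41


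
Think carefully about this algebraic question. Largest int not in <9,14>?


gcd(9,14)=1 => F=ab-a-b=9*14-9-14=126-23=103


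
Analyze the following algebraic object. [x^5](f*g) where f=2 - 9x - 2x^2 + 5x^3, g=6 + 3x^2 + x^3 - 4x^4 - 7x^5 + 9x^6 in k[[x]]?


[x^5] = sum a_i*b_j, i+j=5
  2*-7=-14
  -9*-4=36
  -2*1=-2
  5*3=15
Sum=35


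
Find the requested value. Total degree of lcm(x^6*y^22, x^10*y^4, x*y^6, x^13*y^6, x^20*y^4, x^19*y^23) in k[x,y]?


lcm = componentwise max:
x: max(6,10,1,13,20,19)=20
y: max(22,4,6,6,4,23)=23
Total=20+23=43


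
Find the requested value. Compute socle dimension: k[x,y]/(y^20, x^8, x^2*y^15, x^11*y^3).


Socle = ann(m) = span of standard monomials u with x*u, y*u in I (staircase corners).
Redundant generators: x^11*y^3
Minimal generators: x^8, x^2*y^15, y^20
Corners: xy^19, x^7y^14
Socle dim=2


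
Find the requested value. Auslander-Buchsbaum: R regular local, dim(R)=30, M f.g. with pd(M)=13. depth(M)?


pd+depth=depth(R)=30
depth=30-13=17


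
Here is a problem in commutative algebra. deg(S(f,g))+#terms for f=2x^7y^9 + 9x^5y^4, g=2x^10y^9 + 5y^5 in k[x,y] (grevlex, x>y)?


LT(f)=2x^7y^9, LT(g)=2x^10y^9
lcm(LM)=x^10y^9
S(f,g) (scaled by 4 to clear denominators) = 2x^3*f - 2*g = 18x^8y^4 - 10y^5
2 terms, deg 12.
12+2=14


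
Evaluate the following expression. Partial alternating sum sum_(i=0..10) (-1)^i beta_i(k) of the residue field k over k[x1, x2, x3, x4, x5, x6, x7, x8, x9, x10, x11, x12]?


Koszul resolution: beta_i(k)=C(n,i), n=12
sum_(i=0..p) (-1)^i C(n,i) = (-1)^p C(n-1,p)
(-1)^10*C(11,10) = (-1)^10*11 = 11


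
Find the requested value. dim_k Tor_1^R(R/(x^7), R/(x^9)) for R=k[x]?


Tor_1(R/I,R/J)=(I cap J)/IJ=(x^9)/(x^16)
dim=16-9=min(7,9)=7


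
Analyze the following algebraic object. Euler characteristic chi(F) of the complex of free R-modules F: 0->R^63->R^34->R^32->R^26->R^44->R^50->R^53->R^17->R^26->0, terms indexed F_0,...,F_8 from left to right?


chi = sum (-1)^i * rank:
(-1)^0*63=63
(-1)^1*34=-34
(-1)^2*32=32
(-1)^3*26=-26
(-1)^4*44=44
(-1)^5*50=-50
(-1)^6*53=53
(-1)^7*17=-17
(-1)^8*26=26
chi=91


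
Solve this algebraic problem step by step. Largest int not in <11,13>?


gcd(11,13)=1 => F=ab-a-b=11*13-11-13=143-24=119


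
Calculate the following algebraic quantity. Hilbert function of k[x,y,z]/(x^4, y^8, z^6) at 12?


Need i<4, j<8, k<6 with i+j+k=12.
For each i, j ranges over max(0,12-i-5)..min(7,12-i):
  i=0: j in [7,7] -> 1
  i=1: j in [6,7] -> 2
  i=2: j in [5,7] -> 3
  i=3: j in [4,7] -> 4
H(12) = 1+2+3+4 = 10


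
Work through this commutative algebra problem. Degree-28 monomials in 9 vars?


C(d+n-1,n-1)=C(36,8)=30260340


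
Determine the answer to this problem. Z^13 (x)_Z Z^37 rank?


rank(M(x)N) = rank(M)*rank(N)
13*37 = 481


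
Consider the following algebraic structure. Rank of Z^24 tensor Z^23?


rank(M(x)N) = rank(M)*rank(N)
24*23 = 552


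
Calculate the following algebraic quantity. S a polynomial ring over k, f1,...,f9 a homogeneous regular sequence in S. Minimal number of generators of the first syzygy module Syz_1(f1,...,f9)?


Regular sequence => Koszul complex is the minimal free resolution.
Syz_1 minimally generated by Koszul relations f_i*e_j - f_j*e_i (i<j): mu(Syz_1) = beta_2 = C(m,2) = m(m-1)/2
m=9
9*8/2 = 36


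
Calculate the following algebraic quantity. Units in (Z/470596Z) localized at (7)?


Local ring = Z/117649Z.
phi(117649) = 7^5*(7-1) = 100842


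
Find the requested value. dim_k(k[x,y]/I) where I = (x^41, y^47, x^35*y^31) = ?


k[x,y]/I, I = (x^41, y^47, x^35*y^31)
Rect: 41x47=1927. Corner: (41-35)x(47-31)=96.
dim = 1927-96 = 1831


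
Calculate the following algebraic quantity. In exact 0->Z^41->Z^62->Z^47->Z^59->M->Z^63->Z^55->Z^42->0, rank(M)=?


Alt sum=0:
(-1)^0*41 + (-1)^1*62 + (-1)^2*47 + (-1)^3*59 + (-1)^4*? + (-1)^5*63 + (-1)^6*55 + (-1)^7*42=0
rank(M)=83


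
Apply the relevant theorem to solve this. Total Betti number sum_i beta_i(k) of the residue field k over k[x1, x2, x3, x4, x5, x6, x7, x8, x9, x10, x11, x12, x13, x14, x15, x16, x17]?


Koszul resolution: beta_i(k)=C(n,i), n=17
sum_i C(17,i) = 2^17 = 131072


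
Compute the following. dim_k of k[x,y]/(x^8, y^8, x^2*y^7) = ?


k[x,y]/I, I = (x^8, y^8, x^2*y^7)
Rect: 8x8=64. Corner: (8-2)x(8-7)=6.
dim = 64-6 = 58


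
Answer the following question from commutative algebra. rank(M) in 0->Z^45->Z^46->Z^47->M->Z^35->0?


Alt sum=0:
(-1)^0*45 + (-1)^1*46 + (-1)^2*47 + (-1)^3*? + (-1)^4*35=0
rank(M)=81


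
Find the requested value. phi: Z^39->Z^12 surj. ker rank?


rank(ker) = 39-12 = 27


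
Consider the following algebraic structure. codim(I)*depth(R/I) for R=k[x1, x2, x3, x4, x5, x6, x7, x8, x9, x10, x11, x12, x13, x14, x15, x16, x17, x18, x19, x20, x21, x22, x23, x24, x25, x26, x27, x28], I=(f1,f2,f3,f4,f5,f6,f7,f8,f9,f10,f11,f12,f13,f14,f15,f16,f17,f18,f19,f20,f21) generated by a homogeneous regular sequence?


codim=21, depth=dim(R/I)=28-21=7
Product=21*7=147


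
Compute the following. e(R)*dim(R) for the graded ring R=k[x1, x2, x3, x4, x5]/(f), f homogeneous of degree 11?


e(R)=deg(f)=11, dim(R)=5-1=4
e*dim=11*4=44


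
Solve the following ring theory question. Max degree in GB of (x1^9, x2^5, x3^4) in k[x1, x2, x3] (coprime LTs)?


Pure powers, coprime LTs => already GB.
Degrees: 9, 5, 4
Max=9


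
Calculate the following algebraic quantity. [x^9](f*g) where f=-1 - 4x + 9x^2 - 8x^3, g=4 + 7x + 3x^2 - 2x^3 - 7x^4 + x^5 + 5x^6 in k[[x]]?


[x^9] = sum a_i*b_j, i+j=9
  -8*5=-40
Sum=-40


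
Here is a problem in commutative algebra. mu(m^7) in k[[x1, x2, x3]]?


C(n+d-1,d)=C(9,7)=36


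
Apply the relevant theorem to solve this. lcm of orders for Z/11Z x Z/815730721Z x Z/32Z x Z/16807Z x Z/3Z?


Exponent = lcm of the cyclic orders; pairwise coprime => product.
11^1*13^8*2^5*7^5*3^1=11*815730721*32*16807*3=14477745456606432


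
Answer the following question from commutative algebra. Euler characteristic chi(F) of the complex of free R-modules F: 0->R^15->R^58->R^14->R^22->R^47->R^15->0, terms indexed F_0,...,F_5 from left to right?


chi = sum (-1)^i * rank:
(-1)^0*15=15
(-1)^1*58=-58
(-1)^2*14=14
(-1)^3*22=-22
(-1)^4*47=47
(-1)^5*15=-15
chi=-19


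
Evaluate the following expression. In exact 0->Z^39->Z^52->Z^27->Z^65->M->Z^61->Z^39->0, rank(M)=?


Alt sum=0:
(-1)^0*39 + (-1)^1*52 + (-1)^2*27 + (-1)^3*65 + (-1)^4*? + (-1)^5*61 + (-1)^6*39=0
rank(M)=73


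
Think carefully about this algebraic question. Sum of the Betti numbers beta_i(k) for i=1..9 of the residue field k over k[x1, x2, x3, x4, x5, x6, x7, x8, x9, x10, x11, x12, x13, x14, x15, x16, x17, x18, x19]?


Koszul resolution: beta_i(k)=C(n,i), n=19
C(19,1)=19, C(19,2)=171, C(19,3)=969, C(19,4)=3876, C(19,5)=11628, C(19,6)=27132, C(19,7)=50388, C(19,8)=75582, C(19,9)=92378
Sum=262143


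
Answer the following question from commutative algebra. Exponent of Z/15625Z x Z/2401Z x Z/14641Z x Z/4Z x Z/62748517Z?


Exponent = lcm of the cyclic orders; pairwise coprime => product.
5^6*7^4*11^4*2^2*13^7=15625*2401*14641*4*62748517=137862574424387312500


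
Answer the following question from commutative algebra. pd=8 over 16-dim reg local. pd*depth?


pd+depth=16
depth=16-8=8
pd*depth=8*8=64


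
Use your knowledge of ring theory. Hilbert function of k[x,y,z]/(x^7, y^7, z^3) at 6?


Need i<7, j<7, k<3 with i+j+k=6.
For each i, j ranges over max(0,6-i-2)..min(6,6-i):
  i=0: j in [4,6] -> 3
  i=1: j in [3,5] -> 3
  i=2: j in [2,4] -> 3
  i=3: j in [1,3] -> 3
  i=4: j in [0,2] -> 3
  i=5: j in [0,1] -> 2
  i=6: j in [0,0] -> 1
H(6) = 3+3+3+3+3+2+1 = 18


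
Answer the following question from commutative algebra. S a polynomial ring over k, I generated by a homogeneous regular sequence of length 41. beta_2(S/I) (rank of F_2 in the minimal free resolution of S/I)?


Regular sequence => Koszul complex is the minimal free resolution.
Syz_1 minimally generated by Koszul relations f_i*e_j - f_j*e_i (i<j): mu(Syz_1) = beta_2 = C(m,2) = m(m-1)/2
m=41
41*40/2 = 820


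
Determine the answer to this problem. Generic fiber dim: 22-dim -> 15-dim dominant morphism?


dim(fiber)=dim(X)-dim(Y)=22-15=7


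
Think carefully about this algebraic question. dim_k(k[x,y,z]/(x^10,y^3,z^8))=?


Basis: x^iy^jz^k, i<10,j<3,k<8
10*3*8=240


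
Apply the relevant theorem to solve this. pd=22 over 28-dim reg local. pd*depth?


pd+depth=28
depth=28-22=6
pd*depth=22*6=132


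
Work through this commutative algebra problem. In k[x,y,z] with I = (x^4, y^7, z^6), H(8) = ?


Need i<4, j<7, k<6 with i+j+k=8.
For each i, j ranges over max(0,8-i-5)..min(6,8-i):
  i=0: j in [3,6] -> 4
  i=1: j in [2,6] -> 5
  i=2: j in [1,6] -> 6
  i=3: j in [0,5] -> 6
H(8) = 4+5+6+6 = 21


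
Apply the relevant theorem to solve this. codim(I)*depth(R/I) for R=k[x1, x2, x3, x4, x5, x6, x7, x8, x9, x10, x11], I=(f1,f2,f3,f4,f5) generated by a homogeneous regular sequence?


codim=5, depth=dim(R/I)=11-5=6
Product=5*6=30


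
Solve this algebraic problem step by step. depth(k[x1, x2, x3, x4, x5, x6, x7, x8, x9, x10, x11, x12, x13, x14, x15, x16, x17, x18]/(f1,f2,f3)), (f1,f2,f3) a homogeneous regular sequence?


depth(R)=18
depth(R/I)=18-3=15


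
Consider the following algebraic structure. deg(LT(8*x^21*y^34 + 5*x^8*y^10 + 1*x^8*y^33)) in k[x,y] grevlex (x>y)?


LT: 8*x^21*y^34
deg_x=21, deg_y=34
Total=21+34=55


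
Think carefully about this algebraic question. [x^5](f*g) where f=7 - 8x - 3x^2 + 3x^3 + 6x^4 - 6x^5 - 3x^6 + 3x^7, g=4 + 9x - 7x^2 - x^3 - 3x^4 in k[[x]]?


[x^5] = sum a_i*b_j, i+j=5
  -8*-3=24
  -3*-1=3
  3*-7=-21
  6*9=54
  -6*4=-24
Sum=36


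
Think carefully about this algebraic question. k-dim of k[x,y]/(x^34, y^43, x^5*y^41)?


k[x,y]/I, I = (x^34, y^43, x^5*y^41)
Rect: 34x43=1462. Corner: (34-5)x(43-41)=58.
dim = 1462-58 = 1404


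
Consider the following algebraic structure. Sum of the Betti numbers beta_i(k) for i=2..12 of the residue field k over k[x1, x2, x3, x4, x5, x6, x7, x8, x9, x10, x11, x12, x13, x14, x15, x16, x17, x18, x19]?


Koszul resolution: beta_i(k)=C(n,i), n=19
C(19,2)=171, C(19,3)=969, C(19,4)=3876, C(19,5)=11628, C(19,6)=27132, C(19,7)=50388, C(19,8)=75582, C(19,9)=92378, C(19,10)=92378, C(19,11)=75582, C(19,12)=50388
Sum=480472


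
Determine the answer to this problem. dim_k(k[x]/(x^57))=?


Basis: 1,x,...,x^56
dim=57


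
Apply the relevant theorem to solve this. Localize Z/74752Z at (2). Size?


2-primary part: 74752=2^10*73
Size=2^10=1024


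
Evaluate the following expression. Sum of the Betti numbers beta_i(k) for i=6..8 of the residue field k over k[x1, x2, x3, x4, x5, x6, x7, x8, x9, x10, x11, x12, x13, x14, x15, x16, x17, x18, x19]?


Koszul resolution: beta_i(k)=C(n,i), n=19
C(19,6)=27132, C(19,7)=50388, C(19,8)=75582
Sum=153102


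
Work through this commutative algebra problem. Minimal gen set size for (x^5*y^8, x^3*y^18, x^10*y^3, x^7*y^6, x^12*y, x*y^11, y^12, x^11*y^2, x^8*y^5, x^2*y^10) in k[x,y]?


Remove redundant (divisible by others).
x^3*y^18 redundant.
Min: x^12*y, x^11*y^2, x^10*y^3, x^8*y^5, x^7*y^6, x^5*y^8, x^2*y^10, x*y^11, y^12
Count=9


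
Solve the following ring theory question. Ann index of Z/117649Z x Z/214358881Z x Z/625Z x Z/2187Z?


Exponent = lcm of the cyclic orders; pairwise coprime => product.
7^6*11^8*5^4*3^7=117649*214358881*625*2187=34471368234882376875


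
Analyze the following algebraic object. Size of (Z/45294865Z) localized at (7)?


7-primary part: 45294865=7^7*55
Size=7^7=823543


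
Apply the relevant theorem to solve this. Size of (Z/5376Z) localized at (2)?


2-primary part: 5376=2^8*21
Size=2^8=256


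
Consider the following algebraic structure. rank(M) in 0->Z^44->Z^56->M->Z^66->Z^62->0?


Alt sum=0:
(-1)^0*44 + (-1)^1*56 + (-1)^2*? + (-1)^3*66 + (-1)^4*62=0
rank(M)=16


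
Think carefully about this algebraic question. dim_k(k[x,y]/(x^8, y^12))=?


Basis: x^i*y^j, i<8, j<12
8*12=96


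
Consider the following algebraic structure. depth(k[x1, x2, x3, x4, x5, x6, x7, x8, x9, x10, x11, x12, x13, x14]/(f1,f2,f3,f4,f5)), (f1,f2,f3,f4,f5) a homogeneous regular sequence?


depth(R)=14
depth(R/I)=14-5=9


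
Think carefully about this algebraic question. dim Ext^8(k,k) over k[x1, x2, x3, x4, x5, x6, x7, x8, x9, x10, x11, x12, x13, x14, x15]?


C(n,i)=C(15,8)=6435


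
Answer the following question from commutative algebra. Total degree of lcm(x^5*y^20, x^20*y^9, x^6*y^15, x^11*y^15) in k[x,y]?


lcm = componentwise max:
x: max(5,20,6,11)=20
y: max(20,9,15,15)=20
Total=20+20=40


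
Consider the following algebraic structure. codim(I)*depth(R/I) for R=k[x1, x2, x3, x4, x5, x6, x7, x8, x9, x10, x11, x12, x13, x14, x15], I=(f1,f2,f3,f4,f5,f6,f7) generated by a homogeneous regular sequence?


codim=7, depth=dim(R/I)=15-7=8
Product=7*8=56


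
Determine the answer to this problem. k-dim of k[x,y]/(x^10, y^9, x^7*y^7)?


k[x,y]/I, I = (x^10, y^9, x^7*y^7)
Rect: 10x9=90. Corner: (10-7)x(9-7)=6.
dim = 90-6 = 84


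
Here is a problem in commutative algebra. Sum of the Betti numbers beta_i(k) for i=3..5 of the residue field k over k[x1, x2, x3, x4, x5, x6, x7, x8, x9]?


Koszul resolution: beta_i(k)=C(n,i), n=9
C(9,3)=84, C(9,4)=126, C(9,5)=126
Sum=336


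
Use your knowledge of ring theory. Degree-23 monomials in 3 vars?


C(d+n-1,n-1)=C(25,2)=300


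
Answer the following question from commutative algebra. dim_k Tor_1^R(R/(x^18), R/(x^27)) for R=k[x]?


Tor_1(R/I,R/J)=(I cap J)/IJ=(x^27)/(x^45)
dim=45-27=min(18,27)=18


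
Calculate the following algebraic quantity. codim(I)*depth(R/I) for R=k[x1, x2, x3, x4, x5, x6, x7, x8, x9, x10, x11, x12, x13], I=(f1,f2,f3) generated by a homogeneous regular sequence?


codim=3, depth=dim(R/I)=13-3=10
Product=3*10=30


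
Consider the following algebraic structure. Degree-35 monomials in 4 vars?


C(d+n-1,n-1)=C(38,3)=8436


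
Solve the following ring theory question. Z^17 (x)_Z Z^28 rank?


rank(M(x)N) = rank(M)*rank(N)
17*28 = 476


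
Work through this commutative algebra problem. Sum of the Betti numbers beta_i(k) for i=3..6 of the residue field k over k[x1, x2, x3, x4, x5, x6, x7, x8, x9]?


Koszul resolution: beta_i(k)=C(n,i), n=9
C(9,3)=84, C(9,4)=126, C(9,5)=126, C(9,6)=84
Sum=420


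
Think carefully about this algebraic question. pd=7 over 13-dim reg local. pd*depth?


pd+depth=13
depth=13-7=6
pd*depth=7*6=42


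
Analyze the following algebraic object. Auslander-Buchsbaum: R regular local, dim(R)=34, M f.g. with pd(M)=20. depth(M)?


pd+depth=depth(R)=34
depth=34-20=14


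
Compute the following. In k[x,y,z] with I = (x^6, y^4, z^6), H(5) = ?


Need i<6, j<4, k<6 with i+j+k=5.
For each i, j ranges over max(0,5-i-5)..min(3,5-i):
  i=0: j in [0,3] -> 4
  i=1: j in [0,3] -> 4
  i=2: j in [0,3] -> 4
  i=3: j in [0,2] -> 3
  i=4: j in [0,1] -> 2
  i=5: j in [0,0] -> 1
H(5) = 4+4+4+3+2+1 = 18


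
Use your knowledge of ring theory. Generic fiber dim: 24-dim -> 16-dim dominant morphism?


dim(fiber)=dim(X)-dim(Y)=24-16=8


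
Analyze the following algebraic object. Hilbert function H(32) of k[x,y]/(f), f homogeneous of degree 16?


H(t)=d for t>=d-1.
d=16, t=32
H(32)=16


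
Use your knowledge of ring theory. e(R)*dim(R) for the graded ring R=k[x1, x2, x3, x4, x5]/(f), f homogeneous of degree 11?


e(R)=deg(f)=11, dim(R)=5-1=4
e*dim=11*4=44


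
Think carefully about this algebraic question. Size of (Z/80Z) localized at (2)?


2-primary part: 80=2^4*5
Size=2^4=16


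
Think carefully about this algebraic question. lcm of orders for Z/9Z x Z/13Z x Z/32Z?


Exponent = lcm of the cyclic orders; pairwise coprime => product.
3^2*13^1*2^5=9*13*32=3744


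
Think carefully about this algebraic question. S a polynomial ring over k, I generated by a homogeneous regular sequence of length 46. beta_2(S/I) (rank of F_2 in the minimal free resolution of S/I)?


Regular sequence => Koszul complex is the minimal free resolution.
Syz_1 minimally generated by Koszul relations f_i*e_j - f_j*e_i (i<j): mu(Syz_1) = beta_2 = C(m,2) = m(m-1)/2
m=46
46*45/2 = 1035


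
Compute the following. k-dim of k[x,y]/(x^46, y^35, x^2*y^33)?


k[x,y]/I, I = (x^46, y^35, x^2*y^33)
Rect: 46x35=1610. Corner: (46-2)x(35-33)=88.
dim = 1610-88 = 1522


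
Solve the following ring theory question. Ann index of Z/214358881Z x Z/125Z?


Exponent = lcm of the cyclic orders; pairwise coprime => product.
11^8*5^3=214358881*125=26794860125


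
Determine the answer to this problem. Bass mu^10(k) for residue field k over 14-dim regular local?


C(n,i)=C(14,10)=1001


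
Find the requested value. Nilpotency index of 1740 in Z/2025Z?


1740^k mod 2025:
k=1: 1740
k=2: 225
k=3: 675
k=4: 0
First zero at k = 4


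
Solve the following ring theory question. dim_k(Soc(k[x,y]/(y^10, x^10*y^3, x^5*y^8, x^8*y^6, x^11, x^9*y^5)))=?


Socle = ann(m) = span of standard monomials u with x*u, y*u in I (staircase corners).
Minimal generators: x^11, x^10*y^3, x^9*y^5, x^8*y^6, x^5*y^8, y^10
Corners: x^4y^9, x^7y^7, x^8y^5, x^9y^4, x^10y^2
Socle dim=5


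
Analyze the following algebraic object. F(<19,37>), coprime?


gcd(19,37)=1 => F=ab-a-b=19*37-19-37=703-56=647


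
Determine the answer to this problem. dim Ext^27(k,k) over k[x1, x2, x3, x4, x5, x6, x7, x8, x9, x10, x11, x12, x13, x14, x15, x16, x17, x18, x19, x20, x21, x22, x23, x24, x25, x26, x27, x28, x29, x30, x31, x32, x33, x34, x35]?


C(n,i)=C(35,27)=23535820


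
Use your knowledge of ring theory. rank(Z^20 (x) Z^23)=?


rank(M(x)N) = rank(M)*rank(N)
20*23 = 460


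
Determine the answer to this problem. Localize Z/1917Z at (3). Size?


3-primary part: 1917=3^3*71
Size=3^3=27


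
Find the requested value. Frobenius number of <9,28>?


gcd(9,28)=1 => F=ab-a-b=9*28-9-28=252-37=215


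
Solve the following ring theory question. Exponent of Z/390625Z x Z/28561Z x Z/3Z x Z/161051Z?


Exponent = lcm of the cyclic orders; pairwise coprime => product.
5^8*13^4*3^1*11^5=390625*28561*3*161051=5390364387890625


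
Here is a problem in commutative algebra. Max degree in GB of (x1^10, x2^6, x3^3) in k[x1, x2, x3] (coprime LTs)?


Pure powers, coprime LTs => already GB.
Degrees: 10, 6, 3
Max=10


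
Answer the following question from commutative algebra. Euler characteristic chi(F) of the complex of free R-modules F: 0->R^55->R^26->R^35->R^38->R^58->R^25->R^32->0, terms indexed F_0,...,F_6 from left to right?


chi = sum (-1)^i * rank:
(-1)^0*55=55
(-1)^1*26=-26
(-1)^2*35=35
(-1)^3*38=-38
(-1)^4*58=58
(-1)^5*25=-25
(-1)^6*32=32
chi=91


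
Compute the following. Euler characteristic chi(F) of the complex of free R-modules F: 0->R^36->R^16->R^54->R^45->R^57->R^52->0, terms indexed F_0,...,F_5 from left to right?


chi = sum (-1)^i * rank:
(-1)^0*36=36
(-1)^1*16=-16
(-1)^2*54=54
(-1)^3*45=-45
(-1)^4*57=57
(-1)^5*52=-52
chi=34


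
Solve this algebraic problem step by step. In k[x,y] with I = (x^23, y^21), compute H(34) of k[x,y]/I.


k[x,y], I = (x^23, y^21), d = 34
Need i < 23 and d-i < 21.
Range: 14 <= i <= 22.
H(34) = 9


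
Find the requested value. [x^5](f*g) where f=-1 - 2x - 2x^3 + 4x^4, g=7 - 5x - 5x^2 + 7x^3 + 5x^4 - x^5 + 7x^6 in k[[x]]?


[x^5] = sum a_i*b_j, i+j=5
  -1*-1=1
  -2*5=-10
  -2*-5=10
  4*-5=-20
Sum=-19


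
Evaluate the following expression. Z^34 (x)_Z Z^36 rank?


rank(M(x)N) = rank(M)*rank(N)
34*36 = 1224


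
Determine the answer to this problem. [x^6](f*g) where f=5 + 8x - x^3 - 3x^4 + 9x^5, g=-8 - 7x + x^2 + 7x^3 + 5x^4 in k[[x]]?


[x^6] = sum a_i*b_j, i+j=6
  -1*7=-7
  -3*1=-3
  9*-7=-63
Sum=-73


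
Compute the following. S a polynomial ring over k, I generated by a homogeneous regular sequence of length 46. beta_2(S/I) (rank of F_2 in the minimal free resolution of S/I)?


Regular sequence => Koszul complex is the minimal free resolution.
Syz_1 minimally generated by Koszul relations f_i*e_j - f_j*e_i (i<j): mu(Syz_1) = beta_2 = C(m,2) = m(m-1)/2
m=46
46*45/2 = 1035


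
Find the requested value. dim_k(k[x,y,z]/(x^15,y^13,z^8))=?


Basis: x^iy^jz^k, i<15,j<13,k<8
15*13*8=1560


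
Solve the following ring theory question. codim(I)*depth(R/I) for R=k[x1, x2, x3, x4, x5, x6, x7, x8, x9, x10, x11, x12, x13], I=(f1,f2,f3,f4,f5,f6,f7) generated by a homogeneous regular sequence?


codim=7, depth=dim(R/I)=13-7=6
Product=7*6=42


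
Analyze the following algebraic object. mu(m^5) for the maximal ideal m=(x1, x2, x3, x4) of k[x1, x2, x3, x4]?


Graded Nakayama: mu(m^d) = dim_k (m^d/m^(d+1)) = #degree-5 monomials in 4 vars
C(n+d-1,d)=C(8,5)=56


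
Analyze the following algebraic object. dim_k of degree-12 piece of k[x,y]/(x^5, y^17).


k[x,y], I = (x^5, y^17), d = 12
Need i < 5 and d-i < 17.
Range: 0 <= i <= 4.
H(12) = 5


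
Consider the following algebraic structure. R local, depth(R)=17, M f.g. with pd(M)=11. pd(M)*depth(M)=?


pd+depth=17
depth=17-11=6
pd*depth=11*6=66


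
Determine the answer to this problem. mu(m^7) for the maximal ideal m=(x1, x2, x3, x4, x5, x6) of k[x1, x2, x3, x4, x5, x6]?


Graded Nakayama: mu(m^d) = dim_k (m^d/m^(d+1)) = #degree-7 monomials in 6 vars
C(n+d-1,d)=C(12,7)=792


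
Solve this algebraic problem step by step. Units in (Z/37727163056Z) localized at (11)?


Local ring = Z/2357947691Z.
phi(2357947691) = 11^8*(11-1) = 2143588810


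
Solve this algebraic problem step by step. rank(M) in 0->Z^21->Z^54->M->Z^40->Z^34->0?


Alt sum=0:
(-1)^0*21 + (-1)^1*54 + (-1)^2*? + (-1)^3*40 + (-1)^4*34=0
rank(M)=39


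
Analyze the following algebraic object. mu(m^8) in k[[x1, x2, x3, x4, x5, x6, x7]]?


C(n+d-1,d)=C(14,8)=3003


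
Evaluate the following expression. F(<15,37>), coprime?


gcd(15,37)=1 => F=ab-a-b=15*37-15-37=555-52=503


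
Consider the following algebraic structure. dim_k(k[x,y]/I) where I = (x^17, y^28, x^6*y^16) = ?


k[x,y]/I, I = (x^17, y^28, x^6*y^16)
Rect: 17x28=476. Corner: (17-6)x(28-16)=132.
dim = 476-132 = 344


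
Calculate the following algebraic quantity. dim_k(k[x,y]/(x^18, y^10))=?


Basis: x^i*y^j, i<18, j<10
18*10=180


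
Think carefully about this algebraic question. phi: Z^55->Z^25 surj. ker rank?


rank(ker) = 55-25 = 30


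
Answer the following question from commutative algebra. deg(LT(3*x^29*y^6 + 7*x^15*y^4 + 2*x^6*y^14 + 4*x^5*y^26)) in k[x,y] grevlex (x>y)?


LT: 3*x^29*y^6
deg_x=29, deg_y=6
Total=29+6=35


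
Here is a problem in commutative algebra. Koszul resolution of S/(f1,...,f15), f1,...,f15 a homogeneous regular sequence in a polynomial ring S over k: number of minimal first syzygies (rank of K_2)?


Regular sequence => Koszul complex is the minimal free resolution.
Syz_1 minimally generated by Koszul relations f_i*e_j - f_j*e_i (i<j): mu(Syz_1) = beta_2 = C(m,2) = m(m-1)/2
m=15
15*14/2 = 105


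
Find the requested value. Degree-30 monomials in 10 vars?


C(d+n-1,n-1)=C(39,9)=211915132


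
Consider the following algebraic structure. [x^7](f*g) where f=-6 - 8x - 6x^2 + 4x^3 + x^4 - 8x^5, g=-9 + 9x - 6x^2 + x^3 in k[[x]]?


[x^7] = sum a_i*b_j, i+j=7
  1*1=1
  -8*-6=48
Sum=49


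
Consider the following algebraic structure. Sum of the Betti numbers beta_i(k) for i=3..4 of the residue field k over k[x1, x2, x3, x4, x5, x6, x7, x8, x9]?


Koszul resolution: beta_i(k)=C(n,i), n=9
C(9,3)=84, C(9,4)=126
Sum=210


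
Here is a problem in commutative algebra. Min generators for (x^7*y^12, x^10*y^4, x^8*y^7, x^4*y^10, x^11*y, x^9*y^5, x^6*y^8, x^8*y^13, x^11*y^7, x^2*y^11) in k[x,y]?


Remove redundant (divisible by others).
x^7*y^12 redundant.
x^11*y^7 redundant.
x^8*y^13 redundant.
Min: x^11*y, x^10*y^4, x^9*y^5, x^8*y^7, x^6*y^8, x^4*y^10, x^2*y^11
Count=7


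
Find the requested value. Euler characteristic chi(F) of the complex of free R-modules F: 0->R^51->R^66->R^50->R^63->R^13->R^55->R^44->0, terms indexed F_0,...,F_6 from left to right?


chi = sum (-1)^i * rank:
(-1)^0*51=51
(-1)^1*66=-66
(-1)^2*50=50
(-1)^3*63=-63
(-1)^4*13=13
(-1)^5*55=-55
(-1)^6*44=44
chi=-26


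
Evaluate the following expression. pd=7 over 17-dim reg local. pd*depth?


pd+depth=17
depth=17-7=10
pd*depth=7*10=70


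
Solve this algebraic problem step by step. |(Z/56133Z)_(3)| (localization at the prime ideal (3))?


3-primary part: 56133=3^6*77
Size=3^6=729


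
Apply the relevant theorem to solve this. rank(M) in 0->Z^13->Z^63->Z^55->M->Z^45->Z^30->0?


Alt sum=0:
(-1)^0*13 + (-1)^1*63 + (-1)^2*55 + (-1)^3*? + (-1)^4*45 + (-1)^5*30=0
rank(M)=20


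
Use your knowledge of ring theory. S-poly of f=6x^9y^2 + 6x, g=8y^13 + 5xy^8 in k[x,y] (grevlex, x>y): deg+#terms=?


LT(f)=6x^9y^2, LT(g)=8y^13
lcm(LM)=x^9y^13
S(f,g) (scaled by 48 to clear denominators) = 8y^11*f - 6x^9*g = -30x^10y^8 + 48xy^11
2 terms, deg 18.
18+2=20


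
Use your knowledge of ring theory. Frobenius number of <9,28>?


gcd(9,28)=1 => F=ab-a-b=9*28-9-28=252-37=215


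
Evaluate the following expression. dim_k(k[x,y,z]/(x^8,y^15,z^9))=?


Basis: x^iy^jz^k, i<8,j<15,k<9
8*15*9=1080


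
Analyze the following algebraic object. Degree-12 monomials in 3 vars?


C(d+n-1,n-1)=C(14,2)=91


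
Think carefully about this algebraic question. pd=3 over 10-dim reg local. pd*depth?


pd+depth=10
depth=10-3=7
pd*depth=3*7=21


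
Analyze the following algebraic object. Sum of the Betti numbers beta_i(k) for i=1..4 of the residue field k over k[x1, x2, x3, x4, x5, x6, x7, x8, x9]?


Koszul resolution: beta_i(k)=C(n,i), n=9
C(9,1)=9, C(9,2)=36, C(9,3)=84, C(9,4)=126
Sum=255


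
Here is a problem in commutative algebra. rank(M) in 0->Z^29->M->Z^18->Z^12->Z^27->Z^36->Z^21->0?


Alt sum=0:
(-1)^0*29 + (-1)^1*? + (-1)^2*18 + (-1)^3*12 + (-1)^4*27 + (-1)^5*36 + (-1)^6*21=0
rank(M)=47


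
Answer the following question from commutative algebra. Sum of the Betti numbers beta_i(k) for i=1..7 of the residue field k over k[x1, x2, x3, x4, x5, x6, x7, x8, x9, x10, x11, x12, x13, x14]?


Koszul resolution: beta_i(k)=C(n,i), n=14
C(14,1)=14, C(14,2)=91, C(14,3)=364, C(14,4)=1001, C(14,5)=2002, C(14,6)=3003, C(14,7)=3432
Sum=9907


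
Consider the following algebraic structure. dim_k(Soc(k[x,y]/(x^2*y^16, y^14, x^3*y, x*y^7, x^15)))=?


Socle = ann(m) = span of standard monomials u with x*u, y*u in I (staircase corners).
Redundant generators: x^2*y^16
Minimal generators: x^15, x^3*y, x*y^7, y^14
Corners: y^13, x^2y^6, x^14
Socle dim=3


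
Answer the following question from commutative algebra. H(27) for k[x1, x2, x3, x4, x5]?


C(d+n-1,n-1)=C(31,4)=31465


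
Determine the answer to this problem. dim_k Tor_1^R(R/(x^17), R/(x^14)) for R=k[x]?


Tor_1(R/I,R/J)=(I cap J)/IJ=(x^17)/(x^31)
dim=31-17=min(17,14)=14


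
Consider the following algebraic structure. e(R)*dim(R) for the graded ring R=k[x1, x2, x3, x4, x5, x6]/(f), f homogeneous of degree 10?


e(R)=deg(f)=10, dim(R)=6-1=5
e*dim=10*5=50


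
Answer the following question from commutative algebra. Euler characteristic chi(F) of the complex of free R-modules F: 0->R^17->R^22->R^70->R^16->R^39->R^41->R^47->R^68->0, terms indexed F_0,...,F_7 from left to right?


chi = sum (-1)^i * rank:
(-1)^0*17=17
(-1)^1*22=-22
(-1)^2*70=70
(-1)^3*16=-16
(-1)^4*39=39
(-1)^5*41=-41
(-1)^6*47=47
(-1)^7*68=-68
chi=26


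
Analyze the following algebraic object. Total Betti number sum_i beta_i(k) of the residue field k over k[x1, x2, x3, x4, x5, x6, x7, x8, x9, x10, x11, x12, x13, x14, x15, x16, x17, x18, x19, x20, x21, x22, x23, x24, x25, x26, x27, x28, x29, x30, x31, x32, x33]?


Koszul resolution: beta_i(k)=C(n,i), n=33
sum_i C(33,i) = 2^33 = 8589934592


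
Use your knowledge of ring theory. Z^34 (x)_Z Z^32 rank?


rank(M(x)N) = rank(M)*rank(N)
34*32 = 1088


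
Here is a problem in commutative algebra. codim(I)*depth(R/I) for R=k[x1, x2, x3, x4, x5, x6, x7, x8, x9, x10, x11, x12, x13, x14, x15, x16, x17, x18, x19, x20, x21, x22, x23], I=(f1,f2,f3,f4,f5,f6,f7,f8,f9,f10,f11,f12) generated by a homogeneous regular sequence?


codim=12, depth=dim(R/I)=23-12=11
Product=12*11=132


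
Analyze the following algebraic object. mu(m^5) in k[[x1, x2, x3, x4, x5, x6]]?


C(n+d-1,d)=C(10,5)=252


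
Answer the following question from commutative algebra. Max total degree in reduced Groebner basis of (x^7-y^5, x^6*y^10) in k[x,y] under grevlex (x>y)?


LT(f1)=x^7, LT(f2)=x^6y^10, lcm=x^7y^10
S(f1,f2) = y^10*f1 - x^1*f2 = -y^15
Reduced GB = {f1, f2, y^15}; degrees 7, 16, 15
Max = 16


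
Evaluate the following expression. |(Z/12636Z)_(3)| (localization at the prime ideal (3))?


3-primary part: 12636=3^5*52
Size=3^5=243


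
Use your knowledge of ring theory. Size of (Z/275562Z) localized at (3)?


3-primary part: 275562=3^9*14
Size=3^9=19683


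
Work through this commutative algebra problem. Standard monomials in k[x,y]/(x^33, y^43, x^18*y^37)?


k[x,y]/I, I = (x^33, y^43, x^18*y^37)
Rect: 33x43=1419. Corner: (33-18)x(43-37)=90.
dim = 1419-90 = 1329


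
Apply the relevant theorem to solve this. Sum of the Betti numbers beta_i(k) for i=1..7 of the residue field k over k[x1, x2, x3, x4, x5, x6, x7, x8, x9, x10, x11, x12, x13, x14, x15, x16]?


Koszul resolution: beta_i(k)=C(n,i), n=16
C(16,1)=16, C(16,2)=120, C(16,3)=560, C(16,4)=1820, C(16,5)=4368, C(16,6)=8008, C(16,7)=11440
Sum=26332


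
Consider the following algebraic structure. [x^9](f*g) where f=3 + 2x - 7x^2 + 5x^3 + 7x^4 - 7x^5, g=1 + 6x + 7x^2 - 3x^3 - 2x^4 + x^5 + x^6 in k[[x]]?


[x^9] = sum a_i*b_j, i+j=9
  5*1=5
  7*1=7
  -7*-2=14
Sum=26


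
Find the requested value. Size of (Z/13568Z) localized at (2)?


2-primary part: 13568=2^8*53
Size=2^8=256


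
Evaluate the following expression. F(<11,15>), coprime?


gcd(11,15)=1 => F=ab-a-b=11*15-11-15=165-26=139


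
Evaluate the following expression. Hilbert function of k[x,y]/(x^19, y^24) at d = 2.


k[x,y], I = (x^19, y^24), d = 2
Need i < 19 and d-i < 24.
Range: 0 <= i <= 2.
H(2) = 3


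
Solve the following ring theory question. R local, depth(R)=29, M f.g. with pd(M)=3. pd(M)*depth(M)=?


pd+depth=29
depth=29-3=26
pd*depth=3*26=78


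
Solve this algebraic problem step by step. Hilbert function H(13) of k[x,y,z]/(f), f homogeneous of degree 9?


C(15,2)-C(6,2)=105-15=90


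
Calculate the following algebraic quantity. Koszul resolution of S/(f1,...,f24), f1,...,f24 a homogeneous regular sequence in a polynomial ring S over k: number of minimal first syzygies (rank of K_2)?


Regular sequence => Koszul complex is the minimal free resolution.
Syz_1 minimally generated by Koszul relations f_i*e_j - f_j*e_i (i<j): mu(Syz_1) = beta_2 = C(m,2) = m(m-1)/2
m=24
24*23/2 = 276


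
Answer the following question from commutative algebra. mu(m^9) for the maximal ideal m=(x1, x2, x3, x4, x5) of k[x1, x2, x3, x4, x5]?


Graded Nakayama: mu(m^d) = dim_k (m^d/m^(d+1)) = #degree-9 monomials in 5 vars
C(n+d-1,d)=C(13,9)=715


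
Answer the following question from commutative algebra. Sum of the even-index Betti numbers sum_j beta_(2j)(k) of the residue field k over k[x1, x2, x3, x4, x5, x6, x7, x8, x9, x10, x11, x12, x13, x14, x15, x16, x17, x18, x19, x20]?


Koszul resolution: beta_i(k)=C(n,i), n=20
sum_even C(20,i) = 2^(n-1) = 2^19 = 524288


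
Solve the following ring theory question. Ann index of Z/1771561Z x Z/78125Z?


Exponent = lcm of the cyclic orders; pairwise coprime => product.
11^6*5^7=1771561*78125=138403203125


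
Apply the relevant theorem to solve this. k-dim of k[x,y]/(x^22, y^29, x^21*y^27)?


k[x,y]/I, I = (x^22, y^29, x^21*y^27)
Rect: 22x29=638. Corner: (22-21)x(29-27)=2.
dim = 638-2 = 636


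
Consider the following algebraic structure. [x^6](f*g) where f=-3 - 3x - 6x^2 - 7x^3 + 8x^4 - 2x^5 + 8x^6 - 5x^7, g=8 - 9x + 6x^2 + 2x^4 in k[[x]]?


[x^6] = sum a_i*b_j, i+j=6
  -6*2=-12
  8*6=48
  -2*-9=18
  8*8=64
Sum=118


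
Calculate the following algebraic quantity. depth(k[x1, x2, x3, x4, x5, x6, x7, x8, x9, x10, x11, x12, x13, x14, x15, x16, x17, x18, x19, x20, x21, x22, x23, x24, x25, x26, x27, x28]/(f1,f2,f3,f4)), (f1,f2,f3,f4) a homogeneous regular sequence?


depth(R)=28
depth(R/I)=28-4=24


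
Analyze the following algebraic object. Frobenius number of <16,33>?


gcd(16,33)=1 => F=ab-a-b=16*33-16-33=528-49=479


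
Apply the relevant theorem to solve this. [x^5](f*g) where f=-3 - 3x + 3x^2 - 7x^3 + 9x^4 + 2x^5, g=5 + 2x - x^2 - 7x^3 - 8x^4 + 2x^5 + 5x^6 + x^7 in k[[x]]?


[x^5] = sum a_i*b_j, i+j=5
  -3*2=-6
  -3*-8=24
  3*-7=-21
  -7*-1=7
  9*2=18
  2*5=10
Sum=32


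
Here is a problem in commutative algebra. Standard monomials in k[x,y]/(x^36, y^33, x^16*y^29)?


k[x,y]/I, I = (x^36, y^33, x^16*y^29)
Rect: 36x33=1188. Corner: (36-16)x(33-29)=80.
dim = 1188-80 = 1108


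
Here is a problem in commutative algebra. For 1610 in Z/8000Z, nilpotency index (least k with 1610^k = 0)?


1610^k mod 8000:
k=1: 1610
k=2: 100
k=3: 1000
k=4: 2000
k=5: 4000
k=6: 0
First zero at k = 6


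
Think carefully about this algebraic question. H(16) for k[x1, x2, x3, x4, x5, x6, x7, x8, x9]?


C(d+n-1,n-1)=C(24,8)=735471


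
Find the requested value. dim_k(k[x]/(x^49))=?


Basis: 1,x,...,x^48
dim=49


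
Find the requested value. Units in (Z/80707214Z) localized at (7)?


Local ring = Z/40353607Z.
phi(40353607) = 7^8*(7-1) = 34588806


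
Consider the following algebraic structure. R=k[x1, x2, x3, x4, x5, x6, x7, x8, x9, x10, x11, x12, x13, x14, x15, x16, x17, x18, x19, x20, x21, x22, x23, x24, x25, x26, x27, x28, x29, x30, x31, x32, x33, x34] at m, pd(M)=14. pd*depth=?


pd+depth=34
depth=34-14=20
pd*depth=14*20=280


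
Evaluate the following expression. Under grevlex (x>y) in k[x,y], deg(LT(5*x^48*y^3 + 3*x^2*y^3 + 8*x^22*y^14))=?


LT: 5*x^48*y^3
deg_x=48, deg_y=3
Total=48+3=51


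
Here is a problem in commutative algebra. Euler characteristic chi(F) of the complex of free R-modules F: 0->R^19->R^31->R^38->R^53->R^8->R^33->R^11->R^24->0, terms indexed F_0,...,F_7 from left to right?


chi = sum (-1)^i * rank:
(-1)^0*19=19
(-1)^1*31=-31
(-1)^2*38=38
(-1)^3*53=-53
(-1)^4*8=8
(-1)^5*33=-33
(-1)^6*11=11
(-1)^7*24=-24
chi=-65


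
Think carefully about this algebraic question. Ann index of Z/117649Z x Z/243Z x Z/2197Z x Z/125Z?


Exponent = lcm of the cyclic orders; pairwise coprime => product.
7^6*3^5*13^3*5^3=117649*243*2197*125=7851173659875


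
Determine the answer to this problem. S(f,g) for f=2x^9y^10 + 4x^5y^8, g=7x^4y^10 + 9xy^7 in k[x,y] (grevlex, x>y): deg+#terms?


LT(f)=2x^9y^10, LT(g)=7x^4y^10
lcm(LM)=x^9y^10
S(f,g) (scaled by 14 to clear denominators) = 7*f - 2x^5*g = -18x^6y^7 + 28x^5y^8
2 terms, deg 13.
13+2=15


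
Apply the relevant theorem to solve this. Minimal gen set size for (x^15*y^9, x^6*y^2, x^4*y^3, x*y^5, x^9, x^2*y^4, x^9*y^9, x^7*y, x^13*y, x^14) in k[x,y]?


Remove redundant (divisible by others).
x^15*y^9 redundant.
x^9*y^9 redundant.
x^14 redundant.
x^13*y redundant.
Min: x^9, x^7*y, x^6*y^2, x^4*y^3, x^2*y^4, x*y^5
Count=6


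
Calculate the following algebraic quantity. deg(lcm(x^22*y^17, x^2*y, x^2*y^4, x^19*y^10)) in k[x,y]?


lcm = componentwise max:
x: max(22,2,2,19)=22
y: max(17,1,4,10)=17
Total=22+17=39


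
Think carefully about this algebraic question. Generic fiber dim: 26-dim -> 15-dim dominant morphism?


dim(fiber)=dim(X)-dim(Y)=26-15=11


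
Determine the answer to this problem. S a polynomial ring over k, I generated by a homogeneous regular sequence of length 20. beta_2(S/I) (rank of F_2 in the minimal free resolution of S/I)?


Regular sequence => Koszul complex is the minimal free resolution.
Syz_1 minimally generated by Koszul relations f_i*e_j - f_j*e_i (i<j): mu(Syz_1) = beta_2 = C(m,2) = m(m-1)/2
m=20
20*19/2 = 190


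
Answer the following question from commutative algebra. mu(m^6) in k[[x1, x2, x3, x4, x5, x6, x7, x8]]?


C(n+d-1,d)=C(13,6)=1716


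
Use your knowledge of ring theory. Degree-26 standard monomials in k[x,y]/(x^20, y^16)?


k[x,y], I = (x^20, y^16), d = 26
Need i < 20 and d-i < 16.
Range: 11 <= i <= 19.
H(26) = 9


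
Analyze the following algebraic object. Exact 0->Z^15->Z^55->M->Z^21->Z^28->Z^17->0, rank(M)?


Alt sum=0:
(-1)^0*15 + (-1)^1*55 + (-1)^2*? + (-1)^3*21 + (-1)^4*28 + (-1)^5*17=0
rank(M)=50


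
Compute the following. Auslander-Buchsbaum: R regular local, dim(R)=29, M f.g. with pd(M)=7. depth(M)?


pd+depth=depth(R)=29
depth=29-7=22


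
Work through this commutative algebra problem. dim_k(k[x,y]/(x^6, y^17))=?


Basis: x^i*y^j, i<6, j<17
6*17=102


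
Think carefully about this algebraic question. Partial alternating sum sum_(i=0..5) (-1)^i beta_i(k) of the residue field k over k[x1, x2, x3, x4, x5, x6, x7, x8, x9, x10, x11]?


Koszul resolution: beta_i(k)=C(n,i), n=11
sum_(i=0..p) (-1)^i C(n,i) = (-1)^p C(n-1,p)
(-1)^5*C(10,5) = (-1)^5*252 = -252


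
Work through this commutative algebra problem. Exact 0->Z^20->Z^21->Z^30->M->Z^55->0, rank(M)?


Alt sum=0:
(-1)^0*20 + (-1)^1*21 + (-1)^2*30 + (-1)^3*? + (-1)^4*55=0
rank(M)=84


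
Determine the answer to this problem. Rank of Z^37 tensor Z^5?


rank(M(x)N) = rank(M)*rank(N)
37*5 = 185


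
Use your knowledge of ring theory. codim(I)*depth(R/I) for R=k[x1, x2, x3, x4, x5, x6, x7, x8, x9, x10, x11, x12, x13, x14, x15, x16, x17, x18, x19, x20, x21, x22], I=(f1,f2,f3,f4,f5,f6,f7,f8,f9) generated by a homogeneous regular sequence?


codim=9, depth=dim(R/I)=22-9=13
Product=9*13=117


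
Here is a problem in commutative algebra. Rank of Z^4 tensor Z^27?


rank(M(x)N) = rank(M)*rank(N)
4*27 = 108


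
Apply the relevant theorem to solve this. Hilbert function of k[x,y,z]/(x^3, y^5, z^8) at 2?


Need i<3, j<5, k<8 with i+j+k=2.
For each i, j ranges over max(0,2-i-7)..min(4,2-i):
  i=0: j in [0,2] -> 3
  i=1: j in [0,1] -> 2
  i=2: j in [0,0] -> 1
H(2) = 3+2+1 = 6


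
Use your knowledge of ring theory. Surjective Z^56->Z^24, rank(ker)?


rank(ker) = 56-24 = 32


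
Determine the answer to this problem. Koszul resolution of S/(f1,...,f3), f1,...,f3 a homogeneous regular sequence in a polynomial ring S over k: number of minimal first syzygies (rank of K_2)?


Regular sequence => Koszul complex is the minimal free resolution.
Syz_1 minimally generated by Koszul relations f_i*e_j - f_j*e_i (i<j): mu(Syz_1) = beta_2 = C(m,2) = m(m-1)/2
m=3
3*2/2 = 3
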